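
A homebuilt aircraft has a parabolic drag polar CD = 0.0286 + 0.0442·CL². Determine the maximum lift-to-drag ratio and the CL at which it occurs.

For CD = CD0 + K·CL², (L/D)max occurs at CL* = √(CD0/K) and equals 1/(2√(K·CD0)).
(L/D)max = 1/(2√(0.0442 × 0.0286)) = 1/(2 × 0.03555) = 14.1
CL* = √(0.0286/0.0442) = 0.804

(L/D)max = 14.1, at CL = 0.804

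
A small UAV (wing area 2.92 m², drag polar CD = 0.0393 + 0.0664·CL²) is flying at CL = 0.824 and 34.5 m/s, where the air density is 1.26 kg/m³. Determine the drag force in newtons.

CD = 0.0393 + 0.0664 × 0.824² = 0.08438
D = ½ρv²S·CD = ½ × 1.26 × 34.5² × 2.92 × 0.08438 = 185 N

D = 185 N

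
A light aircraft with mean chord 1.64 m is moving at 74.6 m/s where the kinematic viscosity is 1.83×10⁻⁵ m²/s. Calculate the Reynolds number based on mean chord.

Re = 6.69×10^6

Re = v·c/ν = 74.6 × 1.64 / (1.83×10⁻⁵) = 6.69×10^6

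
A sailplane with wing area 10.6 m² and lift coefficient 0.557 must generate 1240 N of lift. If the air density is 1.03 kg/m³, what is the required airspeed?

L = ½ρv²S·CL ⇒ v = √(2L/(ρ·S·CL))
v = √(2 × 1240 / (1.03 × 10.6 × 0.557)) = √407.8 = 20.2 m/s

v = 20.2 m/s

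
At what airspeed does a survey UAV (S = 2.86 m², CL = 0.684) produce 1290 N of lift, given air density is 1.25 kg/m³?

v = 32.5 m/s

L = ½ρv²S·CL ⇒ v = √(2L/(ρ·S·CL))
v = √(2 × 1290 / (1.25 × 2.86 × 0.684)) = √1055 = 32.5 m/s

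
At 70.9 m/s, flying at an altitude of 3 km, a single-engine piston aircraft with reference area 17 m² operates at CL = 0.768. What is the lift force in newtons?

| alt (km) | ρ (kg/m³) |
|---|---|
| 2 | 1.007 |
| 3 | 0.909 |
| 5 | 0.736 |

At 3 km, from the table: ρ = 0.909 kg/m³.
L = ½ρv²S·CL = ½ × 0.909 × 70.9² × 17 × 0.768 = 29800 N ≈ 29.8 kN

L = 29800 N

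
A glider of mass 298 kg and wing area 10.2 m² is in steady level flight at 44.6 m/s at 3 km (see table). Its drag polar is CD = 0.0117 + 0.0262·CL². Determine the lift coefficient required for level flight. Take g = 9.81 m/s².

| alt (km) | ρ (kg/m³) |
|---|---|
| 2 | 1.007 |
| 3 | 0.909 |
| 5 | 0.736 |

CL = 0.317

At 3 km, from the table: ρ = 0.909 kg/m³.
Level flight ⇒ L = W = m·g = 298 × 9.81 = 2923.4 N.
q = ½ρv² = ½ × 0.909 × 44.6² = 904.1 Pa.
CL = 2W/(ρv²S) = 2×2923.4/(0.909×44.6²×10.2) = 0.317.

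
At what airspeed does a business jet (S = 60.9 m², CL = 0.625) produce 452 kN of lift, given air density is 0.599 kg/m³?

v = 199 m/s

L = ½ρv²S·CL ⇒ v = √(2L/(ρ·S·CL))
v = √(2 × 4.52×10^5 / (0.599 × 60.9 × 0.625)) = √39650 = 199 m/s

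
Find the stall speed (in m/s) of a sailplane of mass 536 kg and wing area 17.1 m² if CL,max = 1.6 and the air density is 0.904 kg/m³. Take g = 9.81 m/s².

Stall occurs when L = W at CL,max. W = mg = 536 × 9.81 = 5258 N.
V_stall = √(2W/(ρ·S·CL,max)) = √(2 × 5258 / (0.904 × 17.1 × 1.6))
V_stall = √425.2 = 20.6 m/s

V_stall = 20.6 m/s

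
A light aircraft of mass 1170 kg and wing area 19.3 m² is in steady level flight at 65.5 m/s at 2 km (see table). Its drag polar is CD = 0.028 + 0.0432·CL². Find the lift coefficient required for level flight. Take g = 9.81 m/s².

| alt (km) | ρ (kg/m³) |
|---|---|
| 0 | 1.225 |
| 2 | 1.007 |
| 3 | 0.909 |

CL = 0.275

At 2 km, from the table: ρ = 1.007 kg/m³.
Weight W = mg = 1170 × 9.81 = 11478 N; in level flight L = W.
q = ½ρv² = ½ × 1.007 × 65.5² = 2160 Pa.
CL = 2W/(ρv²S) = 2×11478/(1.007×65.5²×19.3) = 0.2753.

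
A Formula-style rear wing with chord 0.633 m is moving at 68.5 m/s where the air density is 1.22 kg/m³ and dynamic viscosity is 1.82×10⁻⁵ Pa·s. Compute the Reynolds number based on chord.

Re = ρ·v·c/μ = 1.22 × 68.5 × 0.633 / (1.82×10⁻⁵) = 2.91×10^6

Re = 2.91×10^6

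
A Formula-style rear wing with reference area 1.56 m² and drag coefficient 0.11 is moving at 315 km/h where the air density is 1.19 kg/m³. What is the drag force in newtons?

Convert speed: v = 315 km/h ÷ 3.6 = 87.5 m/s.
D = ½ρv²S·CD = ½ × 1.19 × 87.5² × 1.56 × 0.11 = 782 N

D = 782 N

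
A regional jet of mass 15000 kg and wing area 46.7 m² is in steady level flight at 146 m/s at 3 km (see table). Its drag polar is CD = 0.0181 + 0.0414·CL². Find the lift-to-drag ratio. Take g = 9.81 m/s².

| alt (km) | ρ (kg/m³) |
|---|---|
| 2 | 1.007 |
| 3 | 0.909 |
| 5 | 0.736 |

At 3 km, from the table: ρ = 0.909 kg/m³.
Weight W = mg = 15000 × 9.81 = 1.4715×10^5 N; in level flight L = W.
q = ½ρv² = ½ × 0.909 × 146² = 9688 Pa.
CL = W/(q·S) = 1.4715×10^5 / (9688 × 46.7) = 0.3252.
CD = 0.0181 + 0.0414 × 0.3252² = 0.02248.
L/D = CL/CD = 0.3252 / 0.02248 = 14.5

L/D = 14.5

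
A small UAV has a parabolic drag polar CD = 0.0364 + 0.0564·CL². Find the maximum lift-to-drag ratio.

(L/D)max = 11

For CD = CD0 + K·CL², (L/D)max occurs at CL* = √(CD0/K) and equals 1/(2√(K·CD0)).
(L/D)max = 1/(2√(0.0564 × 0.0364)) = 1/(2 × 0.04531) = 11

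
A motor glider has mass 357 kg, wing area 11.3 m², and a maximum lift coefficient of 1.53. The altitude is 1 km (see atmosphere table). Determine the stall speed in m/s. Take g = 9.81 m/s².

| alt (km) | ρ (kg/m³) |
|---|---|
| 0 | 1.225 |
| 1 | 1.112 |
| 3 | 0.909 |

At 1 km, from the table: ρ = 1.112 kg/m³.
Weight W = mg = 357 × 9.81 = 3502 N.
From L = ½ρV²S·CL,max = W: V_stall = √(2W/(ρSCL,max)) = √(2·3502/(1.112·11.3·1.53))
V_stall = √364.3 = 19.1 m/s

V_stall = 19.1 m/s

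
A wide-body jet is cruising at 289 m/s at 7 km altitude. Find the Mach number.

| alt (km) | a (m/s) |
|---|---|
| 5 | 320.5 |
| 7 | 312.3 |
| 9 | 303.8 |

At 7 km, from the table: a = 312.3 m/s.
M = v/a = 289 / 312.3 = 0.925

M = 0.925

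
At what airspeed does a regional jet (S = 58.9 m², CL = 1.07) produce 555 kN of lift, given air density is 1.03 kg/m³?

v = 131 m/s

L = ½ρv²S·CL ⇒ v = √(2L/(ρ·S·CL))
v = √(2 × 5.55×10^5 / (1.03 × 58.9 × 1.07)) = √17100 = 131 m/s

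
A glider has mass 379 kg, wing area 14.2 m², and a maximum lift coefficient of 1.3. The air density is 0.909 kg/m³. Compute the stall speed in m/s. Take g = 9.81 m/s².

Stall occurs when L = W at CL,max. W = mg = 379 × 9.81 = 3718 N.
V_stall = √(2W/(ρ·S·CL,max)) = √(2 × 3718 / (0.909 × 14.2 × 1.3))
V_stall = √443.1 = 21.1 m/s

V_stall = 21.1 m/s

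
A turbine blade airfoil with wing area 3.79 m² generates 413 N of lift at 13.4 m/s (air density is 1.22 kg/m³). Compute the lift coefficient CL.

From L = ½ρv²S·CL, rearranging gives CL = 2L/(ρv²S).
CL = 2 × 413 / (1.22 × 13.4² × 3.79) = 0.995

CL = 0.995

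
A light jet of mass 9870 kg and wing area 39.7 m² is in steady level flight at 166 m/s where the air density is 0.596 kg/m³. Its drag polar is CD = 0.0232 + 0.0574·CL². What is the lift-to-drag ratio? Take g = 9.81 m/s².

L/D = 10.5

Weight W = mg = 9870 × 9.81 = 96825 N; in level flight L = W.
q = ½ρv² = ½ × 0.596 × 166² = 8212 Pa.
CL = W/(q·S) = 96825 / (8212 × 39.7) = 0.297.
CD = 0.0232 + 0.0574 × 0.297² = 0.02826.
L/D = CL/CD = 0.297 / 0.02826 = 10.5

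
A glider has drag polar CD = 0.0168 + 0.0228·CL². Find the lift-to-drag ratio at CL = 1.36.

L/D = 23.1

CD = 0.0168 + 0.0228 × 1.36² = 0.05897
L/D = CL/CD = 1.36 / 0.05897 = 23.1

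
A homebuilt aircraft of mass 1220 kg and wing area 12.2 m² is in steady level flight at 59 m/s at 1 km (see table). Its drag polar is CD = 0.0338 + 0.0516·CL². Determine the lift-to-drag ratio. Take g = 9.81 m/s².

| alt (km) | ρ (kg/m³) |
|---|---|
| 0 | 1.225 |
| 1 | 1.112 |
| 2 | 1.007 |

At 1 km, from the table: ρ = 1.112 kg/m³.
Level flight ⇒ L = W = m·g = 1220 × 9.81 = 11968 N.
q = ½ρv² = ½ × 1.112 × 59² = 1935 Pa.
Required CL = L/(qS) = 11968/(1935·12.2) = 0.5069.
CD = 0.0338 + 0.0516 × 0.5069² = 0.04706.
L/D = CL/CD = 0.5069 / 0.04706 = 10.8

L/D = 10.8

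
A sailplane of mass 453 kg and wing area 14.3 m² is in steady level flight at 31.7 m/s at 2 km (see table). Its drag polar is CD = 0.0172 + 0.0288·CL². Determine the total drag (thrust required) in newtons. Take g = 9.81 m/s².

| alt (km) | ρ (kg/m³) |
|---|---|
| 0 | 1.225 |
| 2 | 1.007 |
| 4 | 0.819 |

At 2 km, from the table: ρ = 1.007 kg/m³.
Level flight ⇒ L = W = m·g = 453 × 9.81 = 4443.9 N.
q = ½ρv² = ½ × 1.007 × 31.7² = 506 Pa.
Required CL = L/(qS) = 4443.9/(506·14.3) = 0.6142.
CD = 0.0172 + 0.0288 × 0.6142² = 0.02806.
D = q·S·CD = 506 × 14.3 × 0.02806 = 203.1 N

D = 203 N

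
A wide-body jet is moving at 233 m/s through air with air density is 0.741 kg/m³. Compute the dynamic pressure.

q = 20100 Pa

q = ½ρv² = ½ × 0.741 × 233² = 20100 Pa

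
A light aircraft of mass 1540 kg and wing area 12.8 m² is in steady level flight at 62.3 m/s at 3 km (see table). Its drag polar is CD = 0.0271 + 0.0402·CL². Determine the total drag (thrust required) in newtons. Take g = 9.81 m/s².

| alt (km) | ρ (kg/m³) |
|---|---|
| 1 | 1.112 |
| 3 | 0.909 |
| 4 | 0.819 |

At 3 km, from the table: ρ = 0.909 kg/m³.
Level flight ⇒ L = W = m·g = 1540 × 9.81 = 15107 N.
Dynamic pressure q = 0.5 × 0.909 × 62.3² = 1764 Pa.
CL = 2W/(ρv²S) = 2×15107/(0.909×62.3²×12.8) = 0.6691.
CD = 0.0271 + 0.0402 × 0.6691² = 0.0451.
D = q·S·CD = 1764 × 12.8 × 0.0451 = 1018 N

D = 1020 N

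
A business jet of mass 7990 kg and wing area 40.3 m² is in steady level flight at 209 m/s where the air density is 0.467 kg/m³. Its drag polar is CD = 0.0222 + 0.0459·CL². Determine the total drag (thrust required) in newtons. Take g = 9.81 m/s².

D = 9810 N

Level flight ⇒ L = W = m·g = 7990 × 9.81 = 78382 N.
q = ½ρv² = ½ × 0.467 × 209² = 10200 Pa.
Required CL = L/(qS) = 78382/(10200·40.3) = 0.1907.
CD = 0.0222 + 0.0459 × 0.1907² = 0.02387.
D = q·S·CD = 10200 × 40.3 × 0.02387 = 9811 N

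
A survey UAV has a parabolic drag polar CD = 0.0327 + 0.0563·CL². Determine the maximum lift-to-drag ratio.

For CD = CD0 + K·CL², (L/D)max occurs at CL* = √(CD0/K) and equals 1/(2√(K·CD0)).
(L/D)max = 1/(2√(0.0563 × 0.0327)) = 1/(2 × 0.04291) = 11.7

(L/D)max = 11.7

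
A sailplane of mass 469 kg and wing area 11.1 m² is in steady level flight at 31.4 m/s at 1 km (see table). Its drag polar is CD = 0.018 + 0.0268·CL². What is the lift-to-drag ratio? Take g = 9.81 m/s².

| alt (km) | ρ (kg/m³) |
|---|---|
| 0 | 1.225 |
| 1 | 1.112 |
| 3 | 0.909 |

L/D = 22.7

At 1 km, from the table: ρ = 1.112 kg/m³.
Level flight ⇒ L = W = m·g = 469 × 9.81 = 4600.9 N.
q = ½ρv² = ½ × 1.112 × 31.4² = 548.2 Pa.
CL = W/(q·S) = 4600.9 / (548.2 × 11.1) = 0.7561.
CD = 0.018 + 0.0268 × 0.7561² = 0.03332.
L/D = CL/CD = 0.7561 / 0.03332 = 22.7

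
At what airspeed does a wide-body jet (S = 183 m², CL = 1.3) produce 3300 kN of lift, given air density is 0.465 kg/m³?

v = 244 m/s

L = ½ρv²S·CL ⇒ v = √(2L/(ρ·S·CL))
v = √(2 × 3.3×10^6 / (0.465 × 183 × 1.3)) = √59660 = 244 m/s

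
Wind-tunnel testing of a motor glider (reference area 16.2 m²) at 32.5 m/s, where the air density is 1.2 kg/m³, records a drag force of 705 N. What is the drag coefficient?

From D = ½ρv²S·CD, rearranging gives CD = 2D/(ρv²S).
CD = 2 × 705 / (1.2 × 32.5² × 16.2) = 0.0687

CD = 0.0687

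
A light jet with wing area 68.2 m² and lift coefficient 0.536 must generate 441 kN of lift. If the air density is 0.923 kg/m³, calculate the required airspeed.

L = ½ρv²S·CL ⇒ v = √(2L/(ρ·S·CL))
v = √(2 × 4.41×10^5 / (0.923 × 68.2 × 0.536)) = √26140 = 162 m/s

v = 162 m/s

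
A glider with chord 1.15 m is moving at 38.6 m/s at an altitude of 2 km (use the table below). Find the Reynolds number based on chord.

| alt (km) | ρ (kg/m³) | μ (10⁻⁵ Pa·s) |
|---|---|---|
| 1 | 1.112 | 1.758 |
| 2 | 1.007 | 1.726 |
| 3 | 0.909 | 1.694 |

Re = 2.59×10^6

At 2 km, from the table: ρ = 1.007 kg/m³, μ = 1.726×10⁻⁵ Pa·s.
Re = ρ·v·c/μ = 1.007 × 38.6 × 1.15 / (1.726×10⁻⁵) = 2.59×10^6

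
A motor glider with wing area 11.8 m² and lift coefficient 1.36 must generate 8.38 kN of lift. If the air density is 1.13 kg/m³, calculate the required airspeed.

v = 30.4 m/s

L = ½ρv²S·CL ⇒ v = √(2L/(ρ·S·CL))
v = √(2 × 8380 / (1.13 × 11.8 × 1.36)) = √924.2 = 30.4 m/s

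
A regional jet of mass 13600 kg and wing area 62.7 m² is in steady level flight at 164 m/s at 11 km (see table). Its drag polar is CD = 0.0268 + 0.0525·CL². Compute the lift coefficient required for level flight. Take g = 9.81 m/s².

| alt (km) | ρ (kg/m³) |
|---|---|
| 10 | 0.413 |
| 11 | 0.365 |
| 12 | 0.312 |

CL = 0.434

At 11 km, from the table: ρ = 0.365 kg/m³.
Weight W = mg = 13600 × 9.81 = 1.3342×10^5 N; in level flight L = W.
q = ½ρv² = ½ × 0.365 × 164² = 4909 Pa.
CL = 2W/(ρv²S) = 2×1.3342×10^5/(0.365×164²×62.7) = 0.4335.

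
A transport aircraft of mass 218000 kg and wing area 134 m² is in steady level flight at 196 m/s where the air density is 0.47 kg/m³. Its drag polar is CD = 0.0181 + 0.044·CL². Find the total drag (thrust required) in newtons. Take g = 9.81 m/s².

D = 1.88×10^5 N

Level flight ⇒ L = W = m·g = 218000 × 9.81 = 2.1386×10^6 N.
Dynamic pressure q = 0.5 × 0.47 × 196² = 9028 Pa.
Required CL = L/(qS) = 2.1386×10^6/(9028·134) = 1.768.
CD = 0.0181 + 0.044 × 1.768² = 0.1556.
D = q·S·CD = 9028 × 134 × 0.1556 = 1.882×10^5 N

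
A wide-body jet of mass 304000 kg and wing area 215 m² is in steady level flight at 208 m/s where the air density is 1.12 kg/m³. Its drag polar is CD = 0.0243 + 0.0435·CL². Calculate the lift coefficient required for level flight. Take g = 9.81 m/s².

CL = 0.573

Level flight ⇒ L = W = m·g = 304000 × 9.81 = 2.9822×10^6 N.
Dynamic pressure q = 0.5 × 1.12 × 208² = 24230 Pa.
CL = 2W/(ρv²S) = 2×2.9822×10^6/(1.12×208²×215) = 0.5725.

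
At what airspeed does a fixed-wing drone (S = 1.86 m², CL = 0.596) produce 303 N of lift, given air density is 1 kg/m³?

L = ½ρv²S·CL ⇒ v = √(2L/(ρ·S·CL))
v = √(2 × 303 / (1 × 1.86 × 0.596)) = √546.7 = 23.4 m/s

v = 23.4 m/s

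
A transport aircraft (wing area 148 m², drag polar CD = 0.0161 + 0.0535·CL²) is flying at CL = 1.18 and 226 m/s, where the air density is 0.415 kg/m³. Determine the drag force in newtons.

CD = 0.0161 + 0.0535 × 1.18² = 0.09059
D = ½ρv²S·CD = ½ × 0.415 × 226² × 148 × 0.09059 = 1.42×10^5 N

D = 1.42×10^5 N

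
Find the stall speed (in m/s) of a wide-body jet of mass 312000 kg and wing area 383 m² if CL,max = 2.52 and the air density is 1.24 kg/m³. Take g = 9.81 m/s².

V_stall = 71.5 m/s

At stall, lift equals weight: L = W = m·g = 312000 × 9.81 = 3.061×10^6 N.
V_stall = √(2W/(ρ·S·CL,max)) = √(2 × 3.061×10^6 / (1.24 × 383 × 2.52))
V_stall = √5115 = 71.5 m/s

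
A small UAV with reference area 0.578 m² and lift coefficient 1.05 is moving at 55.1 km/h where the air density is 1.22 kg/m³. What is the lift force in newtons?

Convert speed: v = 55.1 km/h ÷ 3.6 = 15.31 m/s.
L = ½ρv²S·CL = ½ × 1.22 × 15.31² × 0.578 × 1.05 = 86.7 N

L = 86.7 N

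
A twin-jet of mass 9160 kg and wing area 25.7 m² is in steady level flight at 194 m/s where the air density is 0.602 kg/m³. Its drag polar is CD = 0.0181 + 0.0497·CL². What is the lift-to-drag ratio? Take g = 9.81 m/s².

L/D = 13.5

In steady level flight, lift balances weight: W = mg = 9160 × 9.81 = 89860 N.
q = ½ρv² = ½ × 0.602 × 194² = 11330 Pa.
Required CL = L/(qS) = 89860/(11330·25.7) = 0.3086.
CD = 0.0181 + 0.0497 × 0.3086² = 0.02283.
L/D = CL/CD = 0.3086 / 0.02283 = 13.5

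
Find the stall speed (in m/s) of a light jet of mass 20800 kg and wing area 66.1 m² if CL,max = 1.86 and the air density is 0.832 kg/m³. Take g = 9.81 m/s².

Weight W = mg = 20800 × 9.81 = 2.04×10^5 N.
From L = ½ρV²S·CL,max = W: V_stall = √(2W/(ρSCL,max)) = √(2·2.04×10^5/(0.832·66.1·1.86))
V_stall = √3990 = 63.2 m/s

V_stall = 63.2 m/s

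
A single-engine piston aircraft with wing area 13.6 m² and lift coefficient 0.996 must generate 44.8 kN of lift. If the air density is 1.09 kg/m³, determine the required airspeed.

L = ½ρv²S·CL ⇒ v = √(2L/(ρ·S·CL))
v = √(2 × 44800 / (1.09 × 13.6 × 0.996)) = √6069 = 77.9 m/s

v = 77.9 m/s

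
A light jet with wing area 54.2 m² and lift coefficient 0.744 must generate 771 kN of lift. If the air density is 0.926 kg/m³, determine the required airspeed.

L = ½ρv²S·CL ⇒ v = √(2L/(ρ·S·CL))
v = √(2 × 7.71×10^5 / (0.926 × 54.2 × 0.744)) = √41300 = 203 m/s

v = 203 m/s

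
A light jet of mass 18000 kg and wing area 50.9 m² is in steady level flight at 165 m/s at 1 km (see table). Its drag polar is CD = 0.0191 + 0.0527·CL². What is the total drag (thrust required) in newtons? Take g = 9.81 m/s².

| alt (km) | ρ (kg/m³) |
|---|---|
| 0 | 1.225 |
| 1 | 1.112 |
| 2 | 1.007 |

At 1 km, from the table: ρ = 1.112 kg/m³.
Level flight ⇒ L = W = m·g = 18000 × 9.81 = 1.7658×10^5 N.
Dynamic pressure q = 0.5 × 1.112 × 165² = 15140 Pa.
CL = 2W/(ρv²S) = 2×1.7658×10^5/(1.112×165²×50.9) = 0.2292.
CD = 0.0191 + 0.0527 × 0.2292² = 0.02187.
D = q·S·CD = 15140 × 50.9 × 0.02187 = 16850 N

D = 16800 N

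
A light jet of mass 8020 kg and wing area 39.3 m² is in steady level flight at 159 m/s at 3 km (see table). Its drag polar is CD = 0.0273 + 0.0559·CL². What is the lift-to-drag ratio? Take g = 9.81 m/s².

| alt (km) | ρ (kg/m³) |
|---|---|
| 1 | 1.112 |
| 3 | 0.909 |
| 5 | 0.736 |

At 3 km, from the table: ρ = 0.909 kg/m³.
Level flight ⇒ L = W = m·g = 8020 × 9.81 = 78676 N.
Dynamic pressure q = 0.5 × 0.909 × 159² = 11490 Pa.
Required CL = L/(qS) = 78676/(11490·39.3) = 0.1742.
CD = 0.0273 + 0.0559 × 0.1742² = 0.029.
L/D = CL/CD = 0.1742 / 0.029 = 6.01

L/D = 6.01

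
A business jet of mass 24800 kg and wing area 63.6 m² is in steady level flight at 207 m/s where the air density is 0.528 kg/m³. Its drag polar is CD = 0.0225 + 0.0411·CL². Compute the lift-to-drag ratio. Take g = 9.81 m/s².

L/D = 12.4

Weight W = mg = 24800 × 9.81 = 2.4329×10^5 N; in level flight L = W.
q = ½ρv² = ½ × 0.528 × 207² = 11310 Pa.
Required CL = L/(qS) = 2.4329×10^5/(11310·63.6) = 0.3382.
CD = 0.0225 + 0.0411 × 0.3382² = 0.0272.
L/D = CL/CD = 0.3382 / 0.0272 = 12.4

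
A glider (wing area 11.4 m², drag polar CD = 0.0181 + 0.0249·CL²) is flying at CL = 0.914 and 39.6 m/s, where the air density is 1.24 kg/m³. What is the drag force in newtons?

CD = 0.0181 + 0.0249 × 0.914² = 0.0389
D = ½ρv²S·CD = ½ × 1.24 × 39.6² × 11.4 × 0.0389 = 431 N

D = 431 N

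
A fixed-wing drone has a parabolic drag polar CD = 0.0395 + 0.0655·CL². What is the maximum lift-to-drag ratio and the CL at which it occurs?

(L/D)max = 9.83, at CL = 0.777

For CD = CD0 + K·CL², (L/D)max occurs at CL* = √(CD0/K) and equals 1/(2√(K·CD0)).
(L/D)max = 1/(2√(0.0655 × 0.0395)) = 1/(2 × 0.05087) = 9.83
CL* = √(0.0395/0.0655) = 0.777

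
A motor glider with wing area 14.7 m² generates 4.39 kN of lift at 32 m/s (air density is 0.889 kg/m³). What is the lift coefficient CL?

CL = 0.656

From L = ½ρv²S·CL, rearranging gives CL = 2L/(ρv²S).
CL = 2 × 4390 / (0.889 × 32² × 14.7) = 0.656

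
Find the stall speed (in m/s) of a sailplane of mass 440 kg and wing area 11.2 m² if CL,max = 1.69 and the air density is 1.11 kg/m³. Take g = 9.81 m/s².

V_stall = 20.3 m/s

At stall, lift equals weight: L = W = m·g = 440 × 9.81 = 4316 N.
From L = ½ρV²S·CL,max = W: V_stall = √(2W/(ρSCL,max)) = √(2·4316/(1.11·11.2·1.69))
V_stall = √410.9 = 20.3 m/s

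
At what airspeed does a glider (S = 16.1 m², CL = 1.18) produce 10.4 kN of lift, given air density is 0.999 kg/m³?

v = 33.1 m/s

L = ½ρv²S·CL ⇒ v = √(2L/(ρ·S·CL))
v = √(2 × 10400 / (0.999 × 16.1 × 1.18)) = √1096 = 33.1 m/s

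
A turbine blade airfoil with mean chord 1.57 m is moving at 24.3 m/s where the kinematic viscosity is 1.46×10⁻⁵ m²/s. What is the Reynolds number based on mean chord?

Re = v·c/ν = 24.3 × 1.57 / (1.46×10⁻⁵) = 2.61×10^6

Re = 2.61×10^6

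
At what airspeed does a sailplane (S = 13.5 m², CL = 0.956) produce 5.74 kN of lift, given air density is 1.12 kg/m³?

L = ½ρv²S·CL ⇒ v = √(2L/(ρ·S·CL))
v = √(2 × 5740 / (1.12 × 13.5 × 0.956)) = √794.2 = 28.2 m/s

v = 28.2 m/s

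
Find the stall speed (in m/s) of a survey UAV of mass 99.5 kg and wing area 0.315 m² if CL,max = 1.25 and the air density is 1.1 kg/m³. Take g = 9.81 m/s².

V_stall = 67.1 m/s

Stall occurs when L = W at CL,max. W = mg = 99.5 × 9.81 = 976.1 N.
From L = ½ρV²S·CL,max = W: V_stall = √(2W/(ρSCL,max)) = √(2·976.1/(1.1·0.315·1.25))
V_stall = √4507 = 67.1 m/s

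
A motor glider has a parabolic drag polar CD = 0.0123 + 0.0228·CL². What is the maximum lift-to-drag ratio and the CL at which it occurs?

(L/D)max = 29.9, at CL = 0.734

For CD = CD0 + K·CL², (L/D)max occurs at CL* = √(CD0/K) and equals 1/(2√(K·CD0)).
(L/D)max = 1/(2√(0.0228 × 0.0123)) = 1/(2 × 0.01675) = 29.9
CL* = √(0.0123/0.0228) = 0.734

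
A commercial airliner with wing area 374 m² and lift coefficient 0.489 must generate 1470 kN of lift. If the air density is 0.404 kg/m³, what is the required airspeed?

v = 199 m/s

L = ½ρv²S·CL ⇒ v = √(2L/(ρ·S·CL))
v = √(2 × 1.47×10^6 / (0.404 × 374 × 0.489)) = √39790 = 199 m/s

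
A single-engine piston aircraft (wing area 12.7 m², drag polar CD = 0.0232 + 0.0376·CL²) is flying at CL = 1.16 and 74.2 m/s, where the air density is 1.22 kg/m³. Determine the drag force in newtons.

D = 3150 N

CD = 0.0232 + 0.0376 × 1.16² = 0.07379
D = ½ρv²S·CD = ½ × 1.22 × 74.2² × 12.7 × 0.07379 = 3150 N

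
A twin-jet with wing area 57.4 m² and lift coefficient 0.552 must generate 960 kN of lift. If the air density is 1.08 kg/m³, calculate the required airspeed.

v = 237 m/s

L = ½ρv²S·CL ⇒ v = √(2L/(ρ·S·CL))
v = √(2 × 9.6×10^5 / (1.08 × 57.4 × 0.552)) = √56110 = 237 m/s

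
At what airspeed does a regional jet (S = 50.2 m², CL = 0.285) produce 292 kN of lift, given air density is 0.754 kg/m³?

L = ½ρv²S·CL ⇒ v = √(2L/(ρ·S·CL))
v = √(2 × 2.92×10^5 / (0.754 × 50.2 × 0.285)) = √54140 = 233 m/s

v = 233 m/s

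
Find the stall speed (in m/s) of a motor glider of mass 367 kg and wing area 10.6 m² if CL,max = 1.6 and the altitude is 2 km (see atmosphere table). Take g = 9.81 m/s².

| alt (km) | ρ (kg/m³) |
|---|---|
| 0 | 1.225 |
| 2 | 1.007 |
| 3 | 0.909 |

V_stall = 20.5 m/s

At 2 km, from the table: ρ = 1.007 kg/m³.
Stall occurs when L = W at CL,max. W = mg = 367 × 9.81 = 3600 N.
V_stall = √(2W/(ρ·S·CL,max)) = √(2 × 3600 / (1.007 × 10.6 × 1.6))
V_stall = √421.6 = 20.5 m/s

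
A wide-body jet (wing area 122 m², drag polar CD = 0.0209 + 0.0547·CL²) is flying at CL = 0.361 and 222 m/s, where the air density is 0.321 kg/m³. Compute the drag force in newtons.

CD = 0.0209 + 0.0547 × 0.361² = 0.02803
D = ½ρv²S·CD = ½ × 0.321 × 222² × 122 × 0.02803 = 27000 N

D = 27000 N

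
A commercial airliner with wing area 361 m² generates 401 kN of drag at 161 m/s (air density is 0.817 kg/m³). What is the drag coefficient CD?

CD = 0.105

From D = ½ρv²S·CD, rearranging gives CD = 2D/(ρv²S).
CD = 2 × 4.01×10^5 / (0.817 × 161² × 361) = 0.105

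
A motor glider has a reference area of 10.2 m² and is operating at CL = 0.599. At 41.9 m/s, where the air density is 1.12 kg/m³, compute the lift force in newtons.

L = ½ρv²S·CL = ½ × 1.12 × 41.9² × 10.2 × 0.599 = 6010 N ≈ 6.01 kN

L = 6010 N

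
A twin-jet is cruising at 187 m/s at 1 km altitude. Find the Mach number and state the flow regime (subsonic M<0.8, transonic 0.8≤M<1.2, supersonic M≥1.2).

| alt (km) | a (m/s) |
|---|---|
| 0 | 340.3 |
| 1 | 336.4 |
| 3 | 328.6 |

M = 0.556 (subsonic)

At 1 km, from the table: a = 336.4 m/s.
M = v/a = 187 / 336.4 = 0.556
M = 0.556 → subsonic.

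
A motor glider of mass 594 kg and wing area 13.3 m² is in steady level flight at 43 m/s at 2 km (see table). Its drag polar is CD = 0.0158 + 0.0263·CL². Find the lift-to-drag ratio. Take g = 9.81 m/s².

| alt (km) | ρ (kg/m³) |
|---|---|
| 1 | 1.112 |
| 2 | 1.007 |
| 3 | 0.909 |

L/D = 21.8

At 2 km, from the table: ρ = 1.007 kg/m³.
Level flight ⇒ L = W = m·g = 594 × 9.81 = 5827.1 N.
q = ½ρv² = ½ × 1.007 × 43² = 931 Pa.
CL = 2W/(ρv²S) = 2×5827.1/(1.007×43²×13.3) = 0.4706.
CD = 0.0158 + 0.0263 × 0.4706² = 0.02162.
L/D = CL/CD = 0.4706 / 0.02162 = 21.8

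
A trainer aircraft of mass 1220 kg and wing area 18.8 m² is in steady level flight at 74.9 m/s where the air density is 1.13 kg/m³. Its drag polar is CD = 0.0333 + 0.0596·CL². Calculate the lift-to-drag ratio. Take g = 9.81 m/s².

Level flight ⇒ L = W = m·g = 1220 × 9.81 = 11968 N.
Dynamic pressure q = 0.5 × 1.13 × 74.9² = 3170 Pa.
CL = 2W/(ρv²S) = 2×11968/(1.13×74.9²×18.8) = 0.2008.
CD = 0.0333 + 0.0596 × 0.2008² = 0.0357.
L/D = CL/CD = 0.2008 / 0.0357 = 5.63

L/D = 5.63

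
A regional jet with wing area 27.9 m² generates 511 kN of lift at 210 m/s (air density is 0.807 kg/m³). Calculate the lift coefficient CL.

From L = ½ρv²S·CL, rearranging gives CL = 2L/(ρv²S).
CL = 2 × 5.11×10^5 / (0.807 × 210² × 27.9) = 1.03

CL = 1.03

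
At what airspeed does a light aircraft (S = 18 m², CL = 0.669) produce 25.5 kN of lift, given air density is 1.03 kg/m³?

L = ½ρv²S·CL ⇒ v = √(2L/(ρ·S·CL))
v = √(2 × 25500 / (1.03 × 18 × 0.669)) = √4112 = 64.1 m/s

v = 64.1 m/s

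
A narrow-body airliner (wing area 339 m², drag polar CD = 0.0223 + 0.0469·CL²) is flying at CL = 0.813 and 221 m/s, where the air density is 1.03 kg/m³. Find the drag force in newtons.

D = 4.54×10^5 N

CD = 0.0223 + 0.0469 × 0.813² = 0.0533
D = ½ρv²S·CD = ½ × 1.03 × 221² × 339 × 0.0533 = 4.54×10^5 N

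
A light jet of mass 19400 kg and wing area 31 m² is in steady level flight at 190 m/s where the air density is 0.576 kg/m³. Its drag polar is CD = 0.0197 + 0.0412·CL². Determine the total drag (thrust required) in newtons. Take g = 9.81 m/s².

D = 11000 N

Level flight ⇒ L = W = m·g = 19400 × 9.81 = 1.9031×10^5 N.
q = ½ρv² = ½ × 0.576 × 190² = 10400 Pa.
Required CL = L/(qS) = 1.9031×10^5/(10400·31) = 0.5905.
CD = 0.0197 + 0.0412 × 0.5905² = 0.03407.
D = q·S·CD = 10400 × 31 × 0.03407 = 10980 N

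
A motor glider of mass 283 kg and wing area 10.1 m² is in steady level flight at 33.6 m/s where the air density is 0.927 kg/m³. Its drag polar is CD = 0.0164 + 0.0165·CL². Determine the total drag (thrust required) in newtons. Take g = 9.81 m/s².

In steady level flight, lift balances weight: W = mg = 283 × 9.81 = 2776.2 N.
q = ½ρv² = ½ × 0.927 × 33.6² = 523.3 Pa.
Required CL = L/(qS) = 2776.2/(523.3·10.1) = 0.5253.
CD = 0.0164 + 0.0165 × 0.5253² = 0.02095.
D = q·S·CD = 523.3 × 10.1 × 0.02095 = 110.7 N

D = 111 N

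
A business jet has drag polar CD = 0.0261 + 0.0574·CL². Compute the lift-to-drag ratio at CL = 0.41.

CD = 0.0261 + 0.0574 × 0.41² = 0.03575
L/D = CL/CD = 0.41 / 0.03575 = 11.5

L/D = 11.5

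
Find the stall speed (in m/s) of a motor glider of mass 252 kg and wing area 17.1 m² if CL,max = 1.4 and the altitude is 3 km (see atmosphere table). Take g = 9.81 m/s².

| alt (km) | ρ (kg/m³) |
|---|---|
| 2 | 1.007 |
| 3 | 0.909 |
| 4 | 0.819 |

At 3 km, from the table: ρ = 0.909 kg/m³.
Weight W = mg = 252 × 9.81 = 2472 N.
From L = ½ρV²S·CL,max = W: V_stall = √(2W/(ρSCL,max)) = √(2·2472/(0.909·17.1·1.4))
V_stall = √227.2 = 15.1 m/s

V_stall = 15.1 m/s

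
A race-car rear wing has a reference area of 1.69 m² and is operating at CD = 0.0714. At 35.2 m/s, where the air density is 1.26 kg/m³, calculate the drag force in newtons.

D = ½ρv²S·CD = ½ × 1.26 × 35.2² × 1.69 × 0.0714 = 94.2 N

D = 94.2 N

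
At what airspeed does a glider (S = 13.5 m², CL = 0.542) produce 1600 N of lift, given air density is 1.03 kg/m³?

v = 20.6 m/s

L = ½ρv²S·CL ⇒ v = √(2L/(ρ·S·CL))
v = √(2 × 1600 / (1.03 × 13.5 × 0.542)) = √424.6 = 20.6 m/s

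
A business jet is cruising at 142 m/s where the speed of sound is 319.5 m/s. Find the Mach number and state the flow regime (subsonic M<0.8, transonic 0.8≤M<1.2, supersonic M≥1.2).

M = 0.444 (subsonic)

M = v/a = 142 / 319.5 = 0.444
M = 0.444 → subsonic.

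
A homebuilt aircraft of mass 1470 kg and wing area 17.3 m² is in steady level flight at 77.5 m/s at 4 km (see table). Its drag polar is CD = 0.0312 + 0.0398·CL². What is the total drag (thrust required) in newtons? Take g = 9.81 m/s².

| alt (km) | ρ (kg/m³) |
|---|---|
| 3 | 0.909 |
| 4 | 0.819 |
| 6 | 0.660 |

D = 1520 N

At 4 km, from the table: ρ = 0.819 kg/m³.
Weight W = mg = 1470 × 9.81 = 14421 N; in level flight L = W.
Dynamic pressure q = 0.5 × 0.819 × 77.5² = 2460 Pa.
CL = 2W/(ρv²S) = 2×14421/(0.819×77.5²×17.3) = 0.3389.
CD = 0.0312 + 0.0398 × 0.3389² = 0.03577.
D = q·S·CD = 2460 × 17.3 × 0.03577 = 1522 N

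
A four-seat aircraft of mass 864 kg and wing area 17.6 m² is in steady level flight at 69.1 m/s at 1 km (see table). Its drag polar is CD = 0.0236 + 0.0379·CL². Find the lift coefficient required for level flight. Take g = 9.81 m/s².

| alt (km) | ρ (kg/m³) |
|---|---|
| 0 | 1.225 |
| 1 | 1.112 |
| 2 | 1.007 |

CL = 0.181

At 1 km, from the table: ρ = 1.112 kg/m³.
In steady level flight, lift balances weight: W = mg = 864 × 9.81 = 8475.8 N.
q = ½ρv² = ½ × 1.112 × 69.1² = 2655 Pa.
Required CL = L/(qS) = 8475.8/(2655·17.6) = 0.1814.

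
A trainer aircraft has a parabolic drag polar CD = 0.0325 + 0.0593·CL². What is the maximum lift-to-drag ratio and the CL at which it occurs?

For CD = CD0 + K·CL², (L/D)max occurs at CL* = √(CD0/K) and equals 1/(2√(K·CD0)).
(L/D)max = 1/(2√(0.0593 × 0.0325)) = 1/(2 × 0.0439) = 11.4
CL* = √(0.0325/0.0593) = 0.74

(L/D)max = 11.4, at CL = 0.74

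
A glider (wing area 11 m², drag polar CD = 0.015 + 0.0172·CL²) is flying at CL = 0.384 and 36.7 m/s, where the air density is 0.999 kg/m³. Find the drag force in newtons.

D = 130 N

CD = 0.015 + 0.0172 × 0.384² = 0.01754
D = ½ρv²S·CD = ½ × 0.999 × 36.7² × 11 × 0.01754 = 130 N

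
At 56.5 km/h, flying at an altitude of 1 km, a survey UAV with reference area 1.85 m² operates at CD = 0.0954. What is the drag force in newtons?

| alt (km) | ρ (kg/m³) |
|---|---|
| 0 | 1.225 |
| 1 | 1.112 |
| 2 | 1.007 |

D = 24.2 N

At 1 km, from the table: ρ = 1.112 kg/m³.
Convert speed: v = 56.5 km/h ÷ 3.6 = 15.69 m/s.
Dynamic pressure q = ½ρv² = ½ × 1.112 × 15.69² = 137 Pa.
D = q·S·CD = 137 × 1.85 × 0.0954 = 24.2 N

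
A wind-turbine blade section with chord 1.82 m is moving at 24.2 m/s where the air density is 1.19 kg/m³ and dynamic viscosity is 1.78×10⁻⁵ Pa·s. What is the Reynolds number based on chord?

Re = ρ·v·c/μ = 1.19 × 24.2 × 1.82 / (1.78×10⁻⁵) = 2.94×10^6

Re = 2.94×10^6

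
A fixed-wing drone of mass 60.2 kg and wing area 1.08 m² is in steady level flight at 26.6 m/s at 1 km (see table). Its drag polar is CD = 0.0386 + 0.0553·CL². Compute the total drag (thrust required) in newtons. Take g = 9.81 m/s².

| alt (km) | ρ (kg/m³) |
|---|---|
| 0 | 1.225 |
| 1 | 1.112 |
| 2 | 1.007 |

At 1 km, from the table: ρ = 1.112 kg/m³.
Level flight ⇒ L = W = m·g = 60.2 × 9.81 = 590.56 N.
q = ½ρv² = ½ × 1.112 × 26.6² = 393.4 Pa.
CL = W/(q·S) = 590.56 / (393.4 × 1.08) = 1.39.
CD = 0.0386 + 0.0553 × 1.39² = 0.1454.
D = q·S·CD = 393.4 × 1.08 × 0.1454 = 61.79 N

D = 61.8 N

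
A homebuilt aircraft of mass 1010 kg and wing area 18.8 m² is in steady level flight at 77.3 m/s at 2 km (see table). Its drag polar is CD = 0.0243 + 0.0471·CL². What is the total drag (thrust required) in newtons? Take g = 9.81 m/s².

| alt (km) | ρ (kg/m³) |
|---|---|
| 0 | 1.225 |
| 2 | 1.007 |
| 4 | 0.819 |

D = 1460 N

At 2 km, from the table: ρ = 1.007 kg/m³.
In steady level flight, lift balances weight: W = mg = 1010 × 9.81 = 9908.1 N.
q = ½ρv² = ½ × 1.007 × 77.3² = 3009 Pa.
Required CL = L/(qS) = 9908.1/(3009·18.8) = 0.1752.
CD = 0.0243 + 0.0471 × 0.1752² = 0.02575.
D = q·S·CD = 3009 × 18.8 × 0.02575 = 1456 N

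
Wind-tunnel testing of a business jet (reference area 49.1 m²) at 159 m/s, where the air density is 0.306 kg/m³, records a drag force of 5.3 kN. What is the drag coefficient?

From D = ½ρv²S·CD, rearranging gives CD = 2D/(ρv²S).
CD = 2 × 5300 / (0.306 × 159² × 49.1) = 0.0279

CD = 0.0279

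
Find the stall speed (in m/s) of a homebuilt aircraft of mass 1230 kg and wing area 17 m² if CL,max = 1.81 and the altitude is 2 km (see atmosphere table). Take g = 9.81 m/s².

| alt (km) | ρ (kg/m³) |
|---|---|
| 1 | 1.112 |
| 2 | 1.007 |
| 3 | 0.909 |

At 2 km, from the table: ρ = 1.007 kg/m³.
Weight W = mg = 1230 × 9.81 = 12070 N.
From L = ½ρV²S·CL,max = W: V_stall = √(2W/(ρSCL,max)) = √(2·12070/(1.007·17·1.81))
V_stall = √778.8 = 27.9 m/s

V_stall = 27.9 m/s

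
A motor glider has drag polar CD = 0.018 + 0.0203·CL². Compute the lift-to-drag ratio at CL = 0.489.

L/D = 21.4

CD = 0.018 + 0.0203 × 0.489² = 0.02285
L/D = CL/CD = 0.489 / 0.02285 = 21.4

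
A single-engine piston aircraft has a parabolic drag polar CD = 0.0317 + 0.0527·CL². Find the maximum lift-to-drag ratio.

(L/D)max = 12.2

For CD = CD0 + K·CL², (L/D)max occurs at CL* = √(CD0/K) and equals 1/(2√(K·CD0)).
(L/D)max = 1/(2√(0.0527 × 0.0317)) = 1/(2 × 0.04087) = 12.2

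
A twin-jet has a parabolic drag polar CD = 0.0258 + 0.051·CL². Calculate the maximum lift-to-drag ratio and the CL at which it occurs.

For CD = CD0 + K·CL², (L/D)max occurs at CL* = √(CD0/K) and equals 1/(2√(K·CD0)).
(L/D)max = 1/(2√(0.051 × 0.0258)) = 1/(2 × 0.03627) = 13.8
CL* = √(0.0258/0.051) = 0.711

(L/D)max = 13.8, at CL = 0.711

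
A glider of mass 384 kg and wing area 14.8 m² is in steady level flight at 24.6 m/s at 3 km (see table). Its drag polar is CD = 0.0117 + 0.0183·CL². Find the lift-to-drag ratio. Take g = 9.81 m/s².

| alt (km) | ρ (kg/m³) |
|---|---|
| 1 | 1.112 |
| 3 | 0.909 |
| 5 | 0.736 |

At 3 km, from the table: ρ = 0.909 kg/m³.
Level flight ⇒ L = W = m·g = 384 × 9.81 = 3767 N.
q = ½ρv² = ½ × 0.909 × 24.6² = 275 Pa.
CL = W/(q·S) = 3767 / (275 × 14.8) = 0.9254.
CD = 0.0117 + 0.0183 × 0.9254² = 0.02737.
L/D = CL/CD = 0.9254 / 0.02737 = 33.8

L/D = 33.8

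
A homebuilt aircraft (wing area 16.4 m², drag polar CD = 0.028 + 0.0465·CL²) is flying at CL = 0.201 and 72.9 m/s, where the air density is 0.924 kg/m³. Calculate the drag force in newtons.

CD = 0.028 + 0.0465 × 0.201² = 0.02988
D = ½ρv²S·CD = ½ × 0.924 × 72.9² × 16.4 × 0.02988 = 1200 N

D = 1200 N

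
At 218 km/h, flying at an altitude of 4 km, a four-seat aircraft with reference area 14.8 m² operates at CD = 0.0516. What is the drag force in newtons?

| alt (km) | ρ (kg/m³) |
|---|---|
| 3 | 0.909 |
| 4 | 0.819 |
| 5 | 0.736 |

D = 1150 N

At 4 km, from the table: ρ = 0.819 kg/m³.
Convert speed: v = 218 km/h ÷ 3.6 = 60.56 m/s.
D = ½ρv²S·CD = ½ × 0.819 × 60.56² × 14.8 × 0.0516 = 1150 N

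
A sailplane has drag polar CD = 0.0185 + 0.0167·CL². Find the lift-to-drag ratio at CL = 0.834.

L/D = 27.7

CD = 0.0185 + 0.0167 × 0.834² = 0.03012
L/D = CL/CD = 0.834 / 0.03012 = 27.7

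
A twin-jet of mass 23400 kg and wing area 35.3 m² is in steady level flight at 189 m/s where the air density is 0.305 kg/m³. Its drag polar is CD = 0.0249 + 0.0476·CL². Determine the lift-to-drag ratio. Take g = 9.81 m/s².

Weight W = mg = 23400 × 9.81 = 2.2955×10^5 N; in level flight L = W.
q = ½ρv² = ½ × 0.305 × 189² = 5447 Pa.
CL = W/(q·S) = 2.2955×10^5 / (5447 × 35.3) = 1.194.
CD = 0.0249 + 0.0476 × 1.194² = 0.09273.
L/D = CL/CD = 1.194 / 0.09273 = 12.9

L/D = 12.9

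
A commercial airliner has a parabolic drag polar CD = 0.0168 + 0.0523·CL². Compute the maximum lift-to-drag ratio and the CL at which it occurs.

For CD = CD0 + K·CL², (L/D)max occurs at CL* = √(CD0/K) and equals 1/(2√(K·CD0)).
(L/D)max = 1/(2√(0.0523 × 0.0168)) = 1/(2 × 0.02964) = 16.9
CL* = √(0.0168/0.0523) = 0.567

(L/D)max = 16.9, at CL = 0.567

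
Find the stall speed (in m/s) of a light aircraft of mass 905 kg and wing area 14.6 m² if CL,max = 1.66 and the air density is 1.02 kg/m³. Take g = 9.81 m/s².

At stall, lift equals weight: L = W = m·g = 905 × 9.81 = 8878 N.
From L = ½ρV²S·CL,max = W: V_stall = √(2W/(ρSCL,max)) = √(2·8878/(1.02·14.6·1.66))
V_stall = √718.3 = 26.8 m/s

V_stall = 26.8 m/s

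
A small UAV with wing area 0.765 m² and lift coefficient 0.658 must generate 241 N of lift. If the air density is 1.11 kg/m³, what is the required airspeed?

v = 29.4 m/s

L = ½ρv²S·CL ⇒ v = √(2L/(ρ·S·CL))
v = √(2 × 241 / (1.11 × 0.765 × 0.658)) = √862.7 = 29.4 m/s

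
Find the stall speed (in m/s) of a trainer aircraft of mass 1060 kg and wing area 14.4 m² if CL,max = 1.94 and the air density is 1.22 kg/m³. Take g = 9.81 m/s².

V_stall = 24.7 m/s

Weight W = mg = 1060 × 9.81 = 10400 N.
V_stall = √(2W/(ρ·S·CL,max)) = √(2 × 10400 / (1.22 × 14.4 × 1.94))
V_stall = √610.2 = 24.7 m/s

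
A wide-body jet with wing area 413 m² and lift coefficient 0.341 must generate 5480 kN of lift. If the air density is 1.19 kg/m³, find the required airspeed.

L = ½ρv²S·CL ⇒ v = √(2L/(ρ·S·CL))
v = √(2 × 5.48×10^6 / (1.19 × 413 × 0.341)) = √65400 = 256 m/s

v = 256 m/s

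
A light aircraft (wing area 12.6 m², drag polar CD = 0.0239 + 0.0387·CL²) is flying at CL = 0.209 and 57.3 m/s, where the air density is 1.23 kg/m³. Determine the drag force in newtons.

D = 651 N

CD = 0.0239 + 0.0387 × 0.209² = 0.02559
D = ½ρv²S·CD = ½ × 1.23 × 57.3² × 12.6 × 0.02559 = 651 N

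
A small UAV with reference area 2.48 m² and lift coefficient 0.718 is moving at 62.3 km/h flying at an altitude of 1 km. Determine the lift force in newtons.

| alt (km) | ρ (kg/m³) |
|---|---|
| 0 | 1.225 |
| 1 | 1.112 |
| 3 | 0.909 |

L = 296 N

At 1 km, from the table: ρ = 1.112 kg/m³.
Convert speed: v = 62.3 km/h ÷ 3.6 = 17.31 m/s.
Dynamic pressure q = ½ρv² = ½ × 1.112 × 17.31² = 166.5 Pa.
L = q·S·CL = 166.5 × 2.48 × 0.718 = 296 N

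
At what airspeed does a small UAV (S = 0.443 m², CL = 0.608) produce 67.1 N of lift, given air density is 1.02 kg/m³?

L = ½ρv²S·CL ⇒ v = √(2L/(ρ·S·CL))
v = √(2 × 67.1 / (1.02 × 0.443 × 0.608)) = √488.5 = 22.1 m/s

v = 22.1 m/s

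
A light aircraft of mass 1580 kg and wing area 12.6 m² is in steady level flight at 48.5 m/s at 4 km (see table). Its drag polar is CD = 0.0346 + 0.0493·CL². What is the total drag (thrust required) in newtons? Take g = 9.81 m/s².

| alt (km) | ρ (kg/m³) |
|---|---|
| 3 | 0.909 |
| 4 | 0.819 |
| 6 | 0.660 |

At 4 km, from the table: ρ = 0.819 kg/m³.
In steady level flight, lift balances weight: W = mg = 1580 × 9.81 = 15500 N.
q = ½ρv² = ½ × 0.819 × 48.5² = 963.2 Pa.
CL = 2W/(ρv²S) = 2×15500/(0.819×48.5²×12.6) = 1.277.
CD = 0.0346 + 0.0493 × 1.277² = 0.115.
D = q·S·CD = 963.2 × 12.6 × 0.115 = 1396 N

D = 1400 N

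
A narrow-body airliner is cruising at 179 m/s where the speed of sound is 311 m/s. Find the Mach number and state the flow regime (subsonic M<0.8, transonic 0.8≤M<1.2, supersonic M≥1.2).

M = 0.576 (subsonic)

M = v/a = 179 / 311 = 0.576
M = 0.576 → subsonic.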